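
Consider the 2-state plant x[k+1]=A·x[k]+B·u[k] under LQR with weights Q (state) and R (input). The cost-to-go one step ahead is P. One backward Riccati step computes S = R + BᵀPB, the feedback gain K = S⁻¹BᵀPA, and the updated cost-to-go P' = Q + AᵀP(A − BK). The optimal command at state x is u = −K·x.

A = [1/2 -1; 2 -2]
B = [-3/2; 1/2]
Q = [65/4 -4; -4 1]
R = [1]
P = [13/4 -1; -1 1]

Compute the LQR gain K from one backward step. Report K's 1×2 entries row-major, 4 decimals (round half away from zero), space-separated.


0.1304 0.1366

BᵀP = [-5.3750 2.0000]
S = R + BᵀPB = [1] + [9.0625] = [10.0625]
BᵀPA = [1.3125 1.3750]
K = S⁻¹·BᵀPA = [0.1304 0.1366]
A−BK = [0.6957 -0.7950; 1.9348 -2.0683]
AᵀP(A−BK) = [2.6413 -2.8043; -2.8043 3.0621]
P' = Q + AᵀP(A−BK) = [18.8913 -6.8043; -6.8043 4.0621]
tr(P') = 22.9534


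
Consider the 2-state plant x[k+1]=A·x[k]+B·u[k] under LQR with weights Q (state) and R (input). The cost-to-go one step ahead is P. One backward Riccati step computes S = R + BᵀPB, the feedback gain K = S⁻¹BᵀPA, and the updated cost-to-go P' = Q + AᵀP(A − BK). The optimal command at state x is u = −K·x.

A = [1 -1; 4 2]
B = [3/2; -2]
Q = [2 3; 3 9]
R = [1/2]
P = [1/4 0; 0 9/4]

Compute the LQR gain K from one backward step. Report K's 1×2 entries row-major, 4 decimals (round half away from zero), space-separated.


-1.7516 -0.9317

BᵀP = [0.3750 -4.5000]
S = R + BᵀPB = [1/2] + [9.5625] = [10.0625]
BᵀPA = [-17.6250 -9.3750]
K = S⁻¹·BᵀPA = [-1.7516 -0.9317]
A−BK = [3.6273 0.3975; 0.4969 0.1366]
AᵀP(A−BK) = [5.3789 1.3292; 1.3292 0.5155]
P' = Q + AᵀP(A−BK) = [7.3789 4.3292; 4.3292 9.5155]
tr(P') = 16.8944


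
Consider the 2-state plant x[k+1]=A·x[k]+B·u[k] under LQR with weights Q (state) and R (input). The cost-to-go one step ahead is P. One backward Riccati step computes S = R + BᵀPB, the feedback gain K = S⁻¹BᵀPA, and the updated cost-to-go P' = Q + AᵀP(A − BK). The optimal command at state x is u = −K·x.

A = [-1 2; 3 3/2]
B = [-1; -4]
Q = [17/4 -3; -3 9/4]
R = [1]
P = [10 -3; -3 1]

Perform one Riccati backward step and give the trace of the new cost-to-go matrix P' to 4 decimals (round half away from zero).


57.3333

BᵀP = [2.0000 -1.0000]
S = R + BᵀPB = [1] + [2.0000] = [3.0000]
BᵀPA = [-5.0000 2.5000]
K = S⁻¹·BᵀPA = [-1.6667 0.8333]
A−BK = [-2.6667 2.8333; -3.6667 4.8333]
AᵀP(A−BK) = [28.6667 -24.8333; -24.8333 22.1667]
P' = Q + AᵀP(A−BK) = [32.9167 -27.8333; -27.8333 24.4167]
tr(P') = 57.3333


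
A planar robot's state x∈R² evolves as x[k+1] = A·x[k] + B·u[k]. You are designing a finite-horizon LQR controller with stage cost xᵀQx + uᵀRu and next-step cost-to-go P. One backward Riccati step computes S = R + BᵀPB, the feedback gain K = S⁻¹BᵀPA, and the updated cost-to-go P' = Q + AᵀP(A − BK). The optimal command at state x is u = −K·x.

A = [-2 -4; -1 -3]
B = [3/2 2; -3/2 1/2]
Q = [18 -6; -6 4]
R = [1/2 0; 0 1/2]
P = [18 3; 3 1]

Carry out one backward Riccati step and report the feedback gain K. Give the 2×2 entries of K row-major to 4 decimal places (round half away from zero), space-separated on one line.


0.0540 0.4735 -1.0668 -2.4320

BᵀP = [22.5000 3.0000; 37.5000 6.5000]
S = R + BᵀPB = [1/2 0; 0 1/2] + [29.2500 46.5000; 46.5000 78.2500] = [29.7500 46.5000; 46.5000 78.7500]
BᵀPA = [-48.0000 -99.0000; -81.5000 -169.5000]
K = S⁻¹·BᵀPA = [0.0540 0.4735; -1.0668 -2.4320]
A−BK = [0.0526 0.1537; -0.3856 -1.0737]
AᵀP(A−BK) = [0.6473 1.5223; 1.5223 3.6573]
P' = Q + AᵀP(A−BK) = [18.6473 -4.4777; -4.4777 7.6573]
tr(P') = 26.3046


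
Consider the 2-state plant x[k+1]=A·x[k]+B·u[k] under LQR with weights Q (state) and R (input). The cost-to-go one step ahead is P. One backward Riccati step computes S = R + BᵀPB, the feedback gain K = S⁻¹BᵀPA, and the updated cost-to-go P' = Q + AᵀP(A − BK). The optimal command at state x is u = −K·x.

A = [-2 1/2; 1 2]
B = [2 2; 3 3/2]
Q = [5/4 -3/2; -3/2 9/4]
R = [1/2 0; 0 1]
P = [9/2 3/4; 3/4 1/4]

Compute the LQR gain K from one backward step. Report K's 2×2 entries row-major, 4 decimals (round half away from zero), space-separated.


-0.2549 0.3368 -0.4895 0.0040

BᵀP = [11.2500 2.2500; 10.1250 1.8750]
S = R + BᵀPB = [1/2 0; 0 1] + [29.2500 25.8750; 25.8750 23.0625] = [29.7500 25.8750; 25.8750 24.0625]
BᵀPA = [-20.2500 10.1250; -18.3750 8.8125]
K = S⁻¹·BᵀPA = [-0.2549 0.3368; -0.4895 0.0040]
A−BK = [-0.5111 -0.1817; 2.4990 0.9835]
AᵀP(A−BK) = [1.0931 0.2699; 0.2699 0.1791]
P' = Q + AᵀP(A−BK) = [2.3431 -1.2301; -1.2301 2.4291]
tr(P') = 4.7721


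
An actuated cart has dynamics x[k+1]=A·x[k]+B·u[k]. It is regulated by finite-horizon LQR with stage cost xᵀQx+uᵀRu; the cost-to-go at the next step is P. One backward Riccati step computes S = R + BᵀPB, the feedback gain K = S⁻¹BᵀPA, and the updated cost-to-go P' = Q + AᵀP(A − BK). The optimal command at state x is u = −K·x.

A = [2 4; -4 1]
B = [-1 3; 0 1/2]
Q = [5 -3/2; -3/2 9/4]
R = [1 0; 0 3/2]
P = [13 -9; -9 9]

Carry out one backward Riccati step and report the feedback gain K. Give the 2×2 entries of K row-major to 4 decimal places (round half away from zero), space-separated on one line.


-2.6748 -0.3804 0.7117 1.0920

BᵀP = [-13.0000 9.0000; 34.5000 -22.5000]
S = R + BᵀPB = [1 0; 0 3/2] + [13.0000 -34.5000; -34.5000 92.2500] = [14.0000 -34.5000; -34.5000 93.7500]
BᵀPA = [-62.0000 -43.0000; 159.0000 115.5000]
K = S⁻¹·BᵀPA = [-2.6748 -0.3804; 0.7117 1.0920]
A−BK = [-2.8098 0.3436; -4.3558 0.4540]
AᵀP(A−BK) = [61.0061 -3.2147; -3.2147 2.5153]
P' = Q + AᵀP(A−BK) = [66.0061 -4.7147; -4.7147 4.7653]
tr(P') = 70.7715


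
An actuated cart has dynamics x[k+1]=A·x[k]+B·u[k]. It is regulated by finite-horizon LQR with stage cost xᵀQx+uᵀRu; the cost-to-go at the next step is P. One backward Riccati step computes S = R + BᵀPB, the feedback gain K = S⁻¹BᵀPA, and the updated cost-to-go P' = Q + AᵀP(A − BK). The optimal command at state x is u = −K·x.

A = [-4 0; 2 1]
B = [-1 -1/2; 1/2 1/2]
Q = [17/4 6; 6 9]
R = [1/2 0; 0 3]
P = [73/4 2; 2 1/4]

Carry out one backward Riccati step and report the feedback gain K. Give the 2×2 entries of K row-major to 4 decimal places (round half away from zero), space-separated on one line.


BᵀP = [-17.2500 -1.8750; -8.1250 -0.8750]
S = R + BᵀPB = [1/2 0; 0 3] + [16.3125 7.6875; 7.6875 3.6250] = [16.8125 7.6875; 7.6875 6.6250]
BᵀPA = [65.2500 -1.8750; 30.7500 -0.8750]
K = S⁻¹·BᵀPA = [3.7466 -0.1089; 0.2941 -0.0057]
A−BK = [-0.1064 -0.1118; -0.0203 1.0573]
AᵀP(A−BK) = [7.4932 -0.2179; -0.2179 0.0408]
P' = Q + AᵀP(A−BK) = [11.7432 5.7821; 5.7821 9.0408]
tr(P') = 20.7840

3.7466 -0.1089 0.2941 -0.0057


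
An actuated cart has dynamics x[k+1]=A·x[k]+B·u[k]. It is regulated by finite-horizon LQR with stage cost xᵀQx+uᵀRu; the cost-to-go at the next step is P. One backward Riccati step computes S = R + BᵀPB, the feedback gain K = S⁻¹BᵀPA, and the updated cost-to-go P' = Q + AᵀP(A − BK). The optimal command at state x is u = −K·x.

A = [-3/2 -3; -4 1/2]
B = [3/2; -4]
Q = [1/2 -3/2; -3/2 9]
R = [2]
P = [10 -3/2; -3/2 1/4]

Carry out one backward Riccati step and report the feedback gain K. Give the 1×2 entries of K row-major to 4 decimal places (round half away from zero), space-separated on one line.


-0.3978 -1.3898

BᵀP = [21.0000 -3.2500]
S = R + BᵀPB = [2] + [44.5000] = [46.5000]
BᵀPA = [-18.5000 -64.6250]
K = S⁻¹·BᵀPA = [-0.3978 -1.3898]
A−BK = [-0.9032 -0.9153; -5.5914 -5.0591]
AᵀP(A−BK) = [1.1398 1.9140; 1.9140 4.7476]
P' = Q + AᵀP(A−BK) = [1.6398 0.4140; 0.4140 13.7476]
tr(P') = 15.3874


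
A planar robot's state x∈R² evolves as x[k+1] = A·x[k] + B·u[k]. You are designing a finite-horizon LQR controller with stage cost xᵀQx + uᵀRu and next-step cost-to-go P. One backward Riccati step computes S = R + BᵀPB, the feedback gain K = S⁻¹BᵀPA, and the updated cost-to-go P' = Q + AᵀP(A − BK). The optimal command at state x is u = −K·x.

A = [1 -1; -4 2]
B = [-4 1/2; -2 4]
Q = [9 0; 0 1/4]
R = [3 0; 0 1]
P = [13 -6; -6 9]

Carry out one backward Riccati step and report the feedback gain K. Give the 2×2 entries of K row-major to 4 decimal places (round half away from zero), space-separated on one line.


BᵀP = [-40.0000 6.0000; -17.5000 33.0000]
S = R + BᵀPB = [3 0; 0 1] + [148.0000 4.0000; 4.0000 123.2500] = [151.0000 4.0000; 4.0000 124.2500]
BᵀPA = [-64.0000 52.0000; -149.5000 83.5000]
K = S⁻¹·BᵀPA = [-0.3923 0.3268; -1.1906 0.6615]
A−BK = [0.0261 -0.0234; -0.0222 0.0077]
AᵀP(A−BK) = [1.8995 -1.1860; -1.1860 0.7679]
P' = Q + AᵀP(A−BK) = [10.8995 -1.1860; -1.1860 1.0179]
tr(P') = 11.9173

-0.3923 0.3268 -1.1906 0.6615


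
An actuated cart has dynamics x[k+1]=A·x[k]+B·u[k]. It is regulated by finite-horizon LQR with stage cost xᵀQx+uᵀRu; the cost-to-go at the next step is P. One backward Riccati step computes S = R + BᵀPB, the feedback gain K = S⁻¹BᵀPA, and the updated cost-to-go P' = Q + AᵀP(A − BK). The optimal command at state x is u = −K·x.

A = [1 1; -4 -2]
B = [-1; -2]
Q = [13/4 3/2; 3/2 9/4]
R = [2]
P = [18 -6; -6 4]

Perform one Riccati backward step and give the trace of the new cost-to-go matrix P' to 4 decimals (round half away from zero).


192.8333

BᵀP = [-6.0000 -2.0000]
S = R + BᵀPB = [2] + [10.0000] = [12.0000]
BᵀPA = [2.0000 -2.0000]
K = S⁻¹·BᵀPA = [0.1667 -0.1667]
A−BK = [1.1667 0.8333; -3.6667 -2.3333]
AᵀP(A−BK) = [129.6667 86.3333; 86.3333 57.6667]
P' = Q + AᵀP(A−BK) = [132.9167 87.8333; 87.8333 59.9167]
tr(P') = 192.8333


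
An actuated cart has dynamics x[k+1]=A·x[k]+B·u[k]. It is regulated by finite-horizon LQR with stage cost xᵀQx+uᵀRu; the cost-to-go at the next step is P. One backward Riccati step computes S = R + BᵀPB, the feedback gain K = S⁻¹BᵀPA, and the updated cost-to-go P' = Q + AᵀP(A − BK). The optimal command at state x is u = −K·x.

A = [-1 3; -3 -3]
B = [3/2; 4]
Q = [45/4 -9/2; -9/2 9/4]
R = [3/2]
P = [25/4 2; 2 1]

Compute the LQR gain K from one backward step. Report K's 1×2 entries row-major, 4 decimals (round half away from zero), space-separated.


-0.6907 0.5602

BᵀP = [17.3750 7.0000]
S = R + BᵀPB = [3/2] + [54.0625] = [55.5625]
BᵀPA = [-38.3750 31.1250]
K = S⁻¹·BᵀPA = [-0.6907 0.5602]
A−BK = [0.0360 2.1597; -0.2373 -5.2407]
AᵀP(A−BK) = [0.7458 -0.2531; -0.2531 11.8144]
P' = Q + AᵀP(A−BK) = [11.9958 -4.7531; -4.7531 14.0644]
tr(P') = 26.0602


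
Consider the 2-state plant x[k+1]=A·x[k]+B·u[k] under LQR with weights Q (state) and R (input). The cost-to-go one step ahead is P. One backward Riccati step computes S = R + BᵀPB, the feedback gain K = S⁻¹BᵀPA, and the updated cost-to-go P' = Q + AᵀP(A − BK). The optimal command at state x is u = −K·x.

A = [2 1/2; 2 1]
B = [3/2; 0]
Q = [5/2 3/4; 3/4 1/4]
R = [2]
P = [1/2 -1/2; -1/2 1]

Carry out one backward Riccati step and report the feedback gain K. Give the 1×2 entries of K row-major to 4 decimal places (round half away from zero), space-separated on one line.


BᵀP = [0.7500 -0.7500]
S = R + BᵀPB = [2] + [1.1250] = [3.1250]
BᵀPA = [0.0000 -0.3750]
K = S⁻¹·BᵀPA = [0.0000 -0.1200]
A−BK = [2.0000 0.6800; 2.0000 1.0000]
AᵀP(A−BK) = [2.0000 1.0000; 1.0000 0.5800]
P' = Q + AᵀP(A−BK) = [4.5000 1.7500; 1.7500 0.8300]
tr(P') = 5.3300

0.0000 -0.1200


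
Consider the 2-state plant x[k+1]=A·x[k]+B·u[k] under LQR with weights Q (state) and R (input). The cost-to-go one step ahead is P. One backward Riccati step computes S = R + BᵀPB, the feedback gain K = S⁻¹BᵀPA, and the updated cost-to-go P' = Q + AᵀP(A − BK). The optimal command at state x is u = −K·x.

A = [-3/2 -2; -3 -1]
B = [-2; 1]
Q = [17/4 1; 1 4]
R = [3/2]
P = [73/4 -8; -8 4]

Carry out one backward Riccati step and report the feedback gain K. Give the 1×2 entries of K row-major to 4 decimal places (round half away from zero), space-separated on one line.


0.0611 0.6244

BᵀP = [-44.5000 20.0000]
S = R + BᵀPB = [3/2] + [109.0000] = [110.5000]
BᵀPA = [6.7500 69.0000]
K = S⁻¹·BᵀPA = [0.0611 0.6244]
A−BK = [-1.3778 -0.7511; -3.0611 -1.6244]
AᵀP(A−BK) = [4.6502 2.5351; 2.5351 1.9140]
P' = Q + AᵀP(A−BK) = [8.9002 3.5351; 3.5351 5.9140]
tr(P') = 14.8142


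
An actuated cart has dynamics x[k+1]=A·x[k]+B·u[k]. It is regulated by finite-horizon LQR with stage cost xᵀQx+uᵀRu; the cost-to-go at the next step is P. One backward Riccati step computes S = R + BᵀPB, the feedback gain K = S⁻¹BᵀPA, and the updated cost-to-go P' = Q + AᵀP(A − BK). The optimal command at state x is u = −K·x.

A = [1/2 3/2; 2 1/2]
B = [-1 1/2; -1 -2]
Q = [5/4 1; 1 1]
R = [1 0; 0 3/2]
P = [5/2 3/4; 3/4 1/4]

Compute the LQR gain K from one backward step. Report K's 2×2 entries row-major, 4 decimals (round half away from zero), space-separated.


BᵀP = [-3.2500 -1.0000; -0.2500 -0.1250]
S = R + BᵀPB = [1 0; 0 3/2] + [4.2500 0.3750; 0.3750 0.1250] = [5.2500 0.3750; 0.3750 1.6250]
BᵀPA = [-3.6250 -5.3750; -0.3750 -0.4375]
K = S⁻¹·BᵀPA = [-0.6853 -1.0214; -0.0726 -0.0335]
A−BK = [-0.1490 0.4953; 1.1695 -0.5885]
AᵀP(A−BK) = [0.6136 0.8473; 0.8473 1.3077]
P' = Q + AᵀP(A−BK) = [1.8636 1.8473; 1.8473 2.3077]
tr(P') = 4.1713

-0.6853 -1.0214 -0.0726 -0.0335


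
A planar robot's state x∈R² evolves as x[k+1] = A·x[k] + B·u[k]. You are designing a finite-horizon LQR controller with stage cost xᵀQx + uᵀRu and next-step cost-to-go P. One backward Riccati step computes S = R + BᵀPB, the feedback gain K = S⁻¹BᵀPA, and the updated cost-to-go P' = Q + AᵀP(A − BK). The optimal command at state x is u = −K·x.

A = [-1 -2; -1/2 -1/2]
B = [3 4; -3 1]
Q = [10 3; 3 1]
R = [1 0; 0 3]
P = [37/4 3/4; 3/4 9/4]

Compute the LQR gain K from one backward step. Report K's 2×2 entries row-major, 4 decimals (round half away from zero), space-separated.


0.0469 -0.0293 -0.2823 -0.4726

BᵀP = [25.5000 -4.5000; 37.7500 5.2500]
S = R + BᵀPB = [1 0; 0 3] + [90.0000 97.5000; 97.5000 156.2500] = [91.0000 97.5000; 97.5000 159.2500]
BᵀPA = [-23.2500 -48.7500; -40.3750 -78.1250]
K = S⁻¹·BᵀPA = [0.0469 -0.0293; -0.2823 -0.4726]
A−BK = [-0.0117 -0.0215; -0.0769 -0.1154]
AᵀP(A−BK) = [0.2572 0.4234; 0.4234 0.7089]
P' = Q + AᵀP(A−BK) = [10.2572 3.4234; 3.4234 1.7089]
tr(P') = 11.9661


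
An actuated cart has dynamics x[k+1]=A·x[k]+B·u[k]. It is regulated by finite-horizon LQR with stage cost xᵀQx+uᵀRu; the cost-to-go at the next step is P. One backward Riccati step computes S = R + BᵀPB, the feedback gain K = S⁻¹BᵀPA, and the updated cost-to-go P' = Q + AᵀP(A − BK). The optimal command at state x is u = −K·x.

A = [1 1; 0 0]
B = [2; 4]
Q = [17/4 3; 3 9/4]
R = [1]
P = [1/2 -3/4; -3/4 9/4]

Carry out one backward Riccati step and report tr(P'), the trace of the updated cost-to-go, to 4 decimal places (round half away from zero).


7.2037

BᵀP = [-2.0000 7.5000]
S = R + BᵀPB = [1] + [26.0000] = [27.0000]
BᵀPA = [-2.0000 -2.0000]
K = S⁻¹·BᵀPA = [-0.0741 -0.0741]
A−BK = [1.1481 1.1481; 0.2963 0.2963]
AᵀP(A−BK) = [0.3519 0.3519; 0.3519 0.3519]
P' = Q + AᵀP(A−BK) = [4.6019 3.3519; 3.3519 2.6019]
tr(P') = 7.2037


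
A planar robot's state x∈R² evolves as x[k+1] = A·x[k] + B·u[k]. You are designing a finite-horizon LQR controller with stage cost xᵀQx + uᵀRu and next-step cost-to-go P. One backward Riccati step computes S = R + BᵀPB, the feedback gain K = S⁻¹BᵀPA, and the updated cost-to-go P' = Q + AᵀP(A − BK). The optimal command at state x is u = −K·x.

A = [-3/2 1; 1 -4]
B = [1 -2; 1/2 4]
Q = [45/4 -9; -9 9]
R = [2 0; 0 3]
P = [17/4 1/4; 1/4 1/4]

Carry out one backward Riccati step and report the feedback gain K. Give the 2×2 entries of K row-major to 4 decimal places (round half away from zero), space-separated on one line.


-0.4901 -0.1446 0.4098 -0.5274

BᵀP = [4.3750 0.3750; -7.5000 0.5000]
S = R + BᵀPB = [2 0; 0 3] + [4.5625 -7.2500; -7.2500 17.0000] = [6.5625 -7.2500; -7.2500 20.0000]
BᵀPA = [-6.1875 2.8750; 11.7500 -9.5000]
K = S⁻¹·BᵀPA = [-0.4901 -0.1446; 0.4098 -0.5274]
A−BK = [-0.1902 0.0898; -0.3944 -1.8181]
AᵀP(A−BK) = [1.2145 -0.3225; -0.3225 1.6553]
P' = Q + AᵀP(A−BK) = [12.4645 -9.3225; -9.3225 10.6553]
tr(P') = 23.1197


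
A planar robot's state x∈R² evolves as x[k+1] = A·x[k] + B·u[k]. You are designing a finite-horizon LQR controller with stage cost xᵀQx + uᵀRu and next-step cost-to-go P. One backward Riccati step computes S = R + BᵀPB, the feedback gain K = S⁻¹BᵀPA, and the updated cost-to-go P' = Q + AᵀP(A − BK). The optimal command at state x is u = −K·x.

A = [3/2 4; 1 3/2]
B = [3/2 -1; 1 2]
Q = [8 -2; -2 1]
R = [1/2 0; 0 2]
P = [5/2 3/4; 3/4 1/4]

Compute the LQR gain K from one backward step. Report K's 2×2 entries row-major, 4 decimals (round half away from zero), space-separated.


BᵀP = [4.5000 1.3750; -1.0000 -0.2500]
S = R + BᵀPB = [1/2 0; 0 2] + [8.1250 -1.7500; -1.7500 0.5000] = [8.6250 -1.7500; -1.7500 2.5000]
BᵀPA = [8.1250 20.0625; -1.7500 -4.3750]
K = S⁻¹·BᵀPA = [0.9324 2.2973; -0.0473 -0.1419]
A−BK = [0.0541 0.4122; 0.1622 -0.5135]
AᵀP(A−BK) = [0.4662 1.1486; 1.1486 2.8522]
P' = Q + AᵀP(A−BK) = [8.4662 -0.8514; -0.8514 3.8522]
tr(P') = 12.3184

0.9324 2.2973 -0.0473 -0.1419


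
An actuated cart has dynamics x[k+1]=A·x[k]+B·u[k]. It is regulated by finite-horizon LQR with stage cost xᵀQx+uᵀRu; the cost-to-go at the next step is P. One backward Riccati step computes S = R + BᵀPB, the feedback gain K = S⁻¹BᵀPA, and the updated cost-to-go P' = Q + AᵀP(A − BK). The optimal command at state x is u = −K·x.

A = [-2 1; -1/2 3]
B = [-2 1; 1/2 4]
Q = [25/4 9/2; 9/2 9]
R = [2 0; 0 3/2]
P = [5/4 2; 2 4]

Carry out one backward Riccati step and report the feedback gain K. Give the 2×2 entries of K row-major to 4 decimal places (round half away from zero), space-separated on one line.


BᵀP = [-1.5000 -2.0000; 9.2500 18.0000]
S = R + BᵀPB = [2 0; 0 3/2] + [2.0000 -9.5000; -9.5000 81.2500] = [4.0000 -9.5000; -9.5000 82.7500]
BᵀPA = [4.0000 -7.5000; -27.5000 63.2500]
K = S⁻¹·BᵀPA = [0.2897 -0.0820; -0.2991 0.7549]
A−BK = [-1.1215 0.0810; 0.5514 0.0213]
AᵀP(A−BK) = [0.6168 -0.4112; -0.4112 0.8853]
P' = Q + AᵀP(A−BK) = [6.8668 4.0888; 4.0888 9.8853]
tr(P') = 16.7521

0.2897 -0.0820 -0.2991 0.7549


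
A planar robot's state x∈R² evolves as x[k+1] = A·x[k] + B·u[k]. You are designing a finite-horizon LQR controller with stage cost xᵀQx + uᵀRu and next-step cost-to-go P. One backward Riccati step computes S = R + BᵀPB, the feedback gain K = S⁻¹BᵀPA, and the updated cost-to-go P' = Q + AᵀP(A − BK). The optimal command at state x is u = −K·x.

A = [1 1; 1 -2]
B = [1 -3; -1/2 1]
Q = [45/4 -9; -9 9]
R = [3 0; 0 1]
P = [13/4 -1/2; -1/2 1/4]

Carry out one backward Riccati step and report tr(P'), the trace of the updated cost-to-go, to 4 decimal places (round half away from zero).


21.1879

BᵀP = [3.5000 -0.6250; -10.2500 1.7500]
S = R + BᵀPB = [3 0; 0 1] + [3.8125 -11.1250; -11.1250 32.5000] = [6.8125 -11.1250; -11.1250 33.5000]
BᵀPA = [2.8750 4.7500; -8.5000 -13.7500]
K = S⁻¹·BᵀPA = [0.0168 0.0589; -0.2482 -0.3909]
A−BK = [0.2387 -0.2316; 1.2565 -1.5797]
AᵀP(A−BK) = [0.3424 -0.2419; -0.2419 0.5955]
P' = Q + AᵀP(A−BK) = [11.5924 -9.2419; -9.2419 9.5955]
tr(P') = 21.1879


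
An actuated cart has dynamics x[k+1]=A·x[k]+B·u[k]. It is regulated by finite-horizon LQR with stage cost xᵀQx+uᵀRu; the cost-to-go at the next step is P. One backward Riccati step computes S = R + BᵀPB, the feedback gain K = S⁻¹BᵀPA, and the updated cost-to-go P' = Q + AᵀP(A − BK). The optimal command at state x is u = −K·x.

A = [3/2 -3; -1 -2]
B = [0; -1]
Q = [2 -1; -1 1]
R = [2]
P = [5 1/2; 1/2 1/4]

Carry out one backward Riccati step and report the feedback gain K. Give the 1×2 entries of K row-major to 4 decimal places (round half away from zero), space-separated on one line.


-0.2222 0.8889

BᵀP = [-0.5000 -0.2500]
S = R + BᵀPB = [2] + [0.2500] = [2.2500]
BᵀPA = [-0.5000 2.0000]
K = S⁻¹·BᵀPA = [-0.2222 0.8889]
A−BK = [1.5000 -3.0000; -1.2222 -1.1111]
AᵀP(A−BK) = [9.8889 -21.5556; -21.5556 50.2222]
P' = Q + AᵀP(A−BK) = [11.8889 -22.5556; -22.5556 51.2222]
tr(P') = 63.1111


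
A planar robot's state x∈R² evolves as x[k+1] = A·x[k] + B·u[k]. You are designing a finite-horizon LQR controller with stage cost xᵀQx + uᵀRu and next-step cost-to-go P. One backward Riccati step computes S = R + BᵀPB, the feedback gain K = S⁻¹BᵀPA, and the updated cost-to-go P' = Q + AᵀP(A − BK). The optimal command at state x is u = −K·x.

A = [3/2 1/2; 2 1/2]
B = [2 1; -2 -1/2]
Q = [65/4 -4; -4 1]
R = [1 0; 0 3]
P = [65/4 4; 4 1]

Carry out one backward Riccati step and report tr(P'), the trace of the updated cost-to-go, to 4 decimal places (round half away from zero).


19.2571

BᵀP = [24.5000 6.0000; 14.2500 3.5000]
S = R + BᵀPB = [1 0; 0 3] + [37.0000 21.5000; 21.5000 12.5000] = [38.0000 21.5000; 21.5000 15.5000]
BᵀPA = [48.7500 15.2500; 28.3750 8.8750]
K = S⁻¹·BᵀPA = [1.1484 0.3595; 0.2377 0.0740]
A−BK = [-1.0345 -0.2929; 4.4157 1.2559]
AᵀP(A−BK) = [1.8330 0.5647; 0.5647 0.1742]
P' = Q + AᵀP(A−BK) = [18.0830 -3.4353; -3.4353 1.1742]
tr(P') = 19.2571


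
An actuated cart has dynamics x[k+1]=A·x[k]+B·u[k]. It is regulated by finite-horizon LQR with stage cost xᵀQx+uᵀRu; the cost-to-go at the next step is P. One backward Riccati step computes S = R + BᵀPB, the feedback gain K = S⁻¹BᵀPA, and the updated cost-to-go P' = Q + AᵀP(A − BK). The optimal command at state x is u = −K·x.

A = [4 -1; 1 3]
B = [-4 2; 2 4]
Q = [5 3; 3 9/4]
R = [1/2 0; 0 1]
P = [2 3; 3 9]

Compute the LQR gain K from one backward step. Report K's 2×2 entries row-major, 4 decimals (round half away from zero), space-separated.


BᵀP = [-2.0000 6.0000; 16.0000 42.0000]
S = R + BᵀPB = [1/2 0; 0 1] + [20.0000 20.0000; 20.0000 200.0000] = [20.5000 20.0000; 20.0000 201.0000]
BᵀPA = [-2.0000 20.0000; 106.0000 110.0000]
K = S⁻¹·BᵀPA = [-0.6779 0.4892; 0.5948 0.4986]
A−BK = [0.0989 -0.0405; -0.0235 0.0273]
AᵀP(A−BK) = [0.5941 0.1279; 0.1279 0.3716]
P' = Q + AᵀP(A−BK) = [5.5941 3.1279; 3.1279 2.6216]
tr(P') = 8.2157

-0.6779 0.4892 0.5948 0.4986


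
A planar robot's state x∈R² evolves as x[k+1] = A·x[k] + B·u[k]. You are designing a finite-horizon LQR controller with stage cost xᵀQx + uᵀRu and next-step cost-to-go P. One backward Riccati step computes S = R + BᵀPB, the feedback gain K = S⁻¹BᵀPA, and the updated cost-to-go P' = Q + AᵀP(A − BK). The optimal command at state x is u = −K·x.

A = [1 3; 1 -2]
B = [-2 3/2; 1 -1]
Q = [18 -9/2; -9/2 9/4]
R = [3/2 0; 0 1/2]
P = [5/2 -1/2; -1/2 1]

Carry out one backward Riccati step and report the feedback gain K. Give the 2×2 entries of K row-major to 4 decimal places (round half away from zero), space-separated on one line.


BᵀP = [-5.5000 2.0000; 4.2500 -1.7500]
S = R + BᵀPB = [3/2 0; 0 1/2] + [13.0000 -10.2500; -10.2500 8.1250] = [14.5000 -10.2500; -10.2500 8.6250]
BᵀPA = [-3.5000 -20.5000; 2.5000 16.2500]
K = S⁻¹·BᵀPA = [-0.2281 -0.5125; 0.0188 1.2750]
A−BK = [0.5156 0.0625; 1.2469 -0.2125]
AᵀP(A−BK) = [1.6547 0.0188; 0.0188 1.2750]
P' = Q + AᵀP(A−BK) = [19.6547 -4.4813; -4.4813 3.5250]
tr(P') = 23.1797

-0.2281 -0.5125 0.0188 1.2750


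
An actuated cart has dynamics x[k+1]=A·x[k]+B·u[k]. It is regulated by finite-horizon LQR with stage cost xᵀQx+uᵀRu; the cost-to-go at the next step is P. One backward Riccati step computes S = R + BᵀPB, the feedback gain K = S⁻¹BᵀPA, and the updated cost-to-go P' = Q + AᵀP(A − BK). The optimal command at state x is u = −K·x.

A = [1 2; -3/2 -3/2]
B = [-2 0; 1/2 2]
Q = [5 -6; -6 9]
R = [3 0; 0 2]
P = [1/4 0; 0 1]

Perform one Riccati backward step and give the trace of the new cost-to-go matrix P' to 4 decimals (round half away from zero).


16.2296

BᵀP = [-0.5000 0.5000; 0.0000 2.0000]
S = R + BᵀPB = [3 0; 0 2] + [1.2500 1.0000; 1.0000 4.0000] = [4.2500 1.0000; 1.0000 6.0000]
BᵀPA = [-1.2500 -1.7500; -3.0000 -3.0000]
K = S⁻¹·BᵀPA = [-0.1837 -0.3061; -0.4694 -0.4490]
A−BK = [0.6327 1.3878; -0.4694 -0.4490]
AᵀP(A−BK) = [0.8622 1.0204; 1.0204 1.3673]
P' = Q + AᵀP(A−BK) = [5.8622 -4.9796; -4.9796 10.3673]
tr(P') = 16.2296


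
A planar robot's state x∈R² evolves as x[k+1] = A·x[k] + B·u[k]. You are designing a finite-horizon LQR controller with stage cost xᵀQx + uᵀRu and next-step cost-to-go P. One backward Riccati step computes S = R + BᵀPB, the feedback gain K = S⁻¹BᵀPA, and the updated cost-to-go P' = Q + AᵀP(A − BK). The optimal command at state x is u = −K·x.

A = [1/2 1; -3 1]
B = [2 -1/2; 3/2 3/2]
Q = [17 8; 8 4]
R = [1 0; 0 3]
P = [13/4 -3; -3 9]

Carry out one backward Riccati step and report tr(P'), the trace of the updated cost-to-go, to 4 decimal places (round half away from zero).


BᵀP = [2.0000 7.5000; -6.1250 15.0000]
S = R + BᵀPB = [1 0; 0 3] + [15.2500 10.2500; 10.2500 25.5625] = [16.2500 10.2500; 10.2500 28.5625]
BᵀPA = [-21.5000 9.5000; -48.0625 8.8750]
K = S⁻¹·BᵀPA = [-0.3382 0.5023; -1.5613 0.1305]
A−BK = [0.3958 0.0606; -0.1506 0.0508]
AᵀP(A−BK) = [8.4988 -0.8049; -0.8049 0.3201]
P' = Q + AᵀP(A−BK) = [25.4988 7.1951; 7.1951 4.3201]
tr(P') = 29.8189

29.8189


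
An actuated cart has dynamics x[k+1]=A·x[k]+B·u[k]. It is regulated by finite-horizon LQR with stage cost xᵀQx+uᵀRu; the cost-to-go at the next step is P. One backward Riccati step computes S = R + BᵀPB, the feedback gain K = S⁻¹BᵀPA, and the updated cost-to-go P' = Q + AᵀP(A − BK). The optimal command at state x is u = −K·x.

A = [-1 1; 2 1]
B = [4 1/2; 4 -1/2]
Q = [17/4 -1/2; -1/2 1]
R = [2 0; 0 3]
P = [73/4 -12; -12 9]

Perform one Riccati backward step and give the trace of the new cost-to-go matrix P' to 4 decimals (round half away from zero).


BᵀP = [25.0000 -12.0000; 15.1250 -10.5000]
S = R + BᵀPB = [2 0; 0 3] + [52.0000 18.5000; 18.5000 12.8125] = [54.0000 18.5000; 18.5000 15.8125]
BᵀPA = [-49.0000 13.0000; -36.1250 4.6250]
K = S⁻¹·BᵀPA = [-0.2082 0.2345; -2.0410 0.0181]
A−BK = [0.8532 0.0528; 1.8121 0.0709]
AᵀP(A−BK) = [18.3174 -0.1041; -0.1041 0.1173]
P' = Q + AᵀP(A−BK) = [22.5674 -0.6041; -0.6041 1.1173]
tr(P') = 23.6846

23.6846


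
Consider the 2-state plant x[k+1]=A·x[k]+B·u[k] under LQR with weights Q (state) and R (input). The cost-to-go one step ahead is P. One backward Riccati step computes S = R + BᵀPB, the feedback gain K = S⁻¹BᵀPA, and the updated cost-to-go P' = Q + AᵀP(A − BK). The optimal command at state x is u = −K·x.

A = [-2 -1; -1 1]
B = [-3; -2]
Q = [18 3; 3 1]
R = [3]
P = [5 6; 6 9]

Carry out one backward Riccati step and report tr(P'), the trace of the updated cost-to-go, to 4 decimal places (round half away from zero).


21.5577

BᵀP = [-27.0000 -36.0000]
S = R + BᵀPB = [3] + [153.0000] = [156.0000]
BᵀPA = [90.0000 -9.0000]
K = S⁻¹·BᵀPA = [0.5769 -0.0577]
A−BK = [-0.2692 -1.1731; 0.1538 0.8846]
AᵀP(A−BK) = [1.0769 0.1923; 0.1923 1.4808]
P' = Q + AᵀP(A−BK) = [19.0769 3.1923; 3.1923 2.4808]
tr(P') = 21.5577


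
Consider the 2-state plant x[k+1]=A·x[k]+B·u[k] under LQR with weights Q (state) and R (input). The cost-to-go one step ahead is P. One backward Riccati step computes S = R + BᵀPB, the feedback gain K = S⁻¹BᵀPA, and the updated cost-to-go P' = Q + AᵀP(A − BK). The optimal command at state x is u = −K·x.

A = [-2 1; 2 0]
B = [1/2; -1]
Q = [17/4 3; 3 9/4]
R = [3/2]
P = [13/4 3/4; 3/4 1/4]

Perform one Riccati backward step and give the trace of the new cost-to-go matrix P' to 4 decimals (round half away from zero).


16.0862

BᵀP = [0.8750 0.1250]
S = R + BᵀPB = [3/2] + [0.3125] = [1.8125]
BᵀPA = [-1.5000 0.8750]
K = S⁻¹·BᵀPA = [-0.8276 0.4828]
A−BK = [-1.5862 0.7586; 1.1724 0.4828]
AᵀP(A−BK) = [6.7586 -4.2759; -4.2759 2.8276]
P' = Q + AᵀP(A−BK) = [11.0086 -1.2759; -1.2759 5.0776]
tr(P') = 16.0862


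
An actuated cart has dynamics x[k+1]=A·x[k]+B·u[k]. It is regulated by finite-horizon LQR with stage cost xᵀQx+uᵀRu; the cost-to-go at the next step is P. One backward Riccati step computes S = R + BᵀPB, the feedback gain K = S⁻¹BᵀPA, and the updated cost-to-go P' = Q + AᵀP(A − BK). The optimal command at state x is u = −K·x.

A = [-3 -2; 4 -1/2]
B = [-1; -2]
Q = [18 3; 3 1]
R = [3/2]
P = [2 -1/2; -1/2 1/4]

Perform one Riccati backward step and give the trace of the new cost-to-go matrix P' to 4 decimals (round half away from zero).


54.8625

BᵀP = [-1.0000 0.0000]
S = R + BᵀPB = [3/2] + [1.0000] = [2.5000]
BᵀPA = [3.0000 2.0000]
K = S⁻¹·BᵀPA = [1.2000 0.8000]
A−BK = [-1.8000 -1.2000; 6.4000 1.1000]
AᵀP(A−BK) = [30.4000 12.3500; 12.3500 5.4625]
P' = Q + AᵀP(A−BK) = [48.4000 15.3500; 15.3500 6.4625]
tr(P') = 54.8625


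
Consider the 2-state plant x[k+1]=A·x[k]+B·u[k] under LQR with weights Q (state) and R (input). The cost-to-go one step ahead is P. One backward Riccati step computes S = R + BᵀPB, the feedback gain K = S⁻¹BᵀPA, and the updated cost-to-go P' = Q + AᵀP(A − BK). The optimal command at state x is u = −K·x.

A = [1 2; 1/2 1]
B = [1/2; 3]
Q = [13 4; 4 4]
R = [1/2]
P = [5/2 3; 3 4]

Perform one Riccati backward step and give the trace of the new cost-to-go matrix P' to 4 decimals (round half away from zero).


BᵀP = [10.2500 13.5000]
S = R + BᵀPB = [1/2] + [45.6250] = [46.1250]
BᵀPA = [17.0000 34.0000]
K = S⁻¹·BᵀPA = [0.3686 0.7371]
A−BK = [0.8157 1.6314; -0.6057 -1.2114]
AᵀP(A−BK) = [0.2344 0.4688; 0.4688 0.9377]
P' = Q + AᵀP(A−BK) = [13.2344 4.4688; 4.4688 4.9377]
tr(P') = 18.1721

18.1721


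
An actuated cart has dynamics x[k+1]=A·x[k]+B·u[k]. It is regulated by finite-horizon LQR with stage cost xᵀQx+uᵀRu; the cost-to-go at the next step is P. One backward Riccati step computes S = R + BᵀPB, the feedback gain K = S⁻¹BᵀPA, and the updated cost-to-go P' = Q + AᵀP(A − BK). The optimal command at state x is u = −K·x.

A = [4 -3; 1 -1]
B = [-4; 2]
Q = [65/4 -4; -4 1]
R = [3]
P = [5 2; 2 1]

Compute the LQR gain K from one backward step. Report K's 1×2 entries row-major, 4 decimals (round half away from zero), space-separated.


BᵀP = [-16.0000 -6.0000]
S = R + BᵀPB = [3] + [52.0000] = [55.0000]
BᵀPA = [-70.0000 54.0000]
K = S⁻¹·BᵀPA = [-1.2727 0.9818]
A−BK = [-1.0909 0.9273; 3.5455 -2.9636]
AᵀP(A−BK) = [7.9091 -6.2727; -6.2727 4.9818]
P' = Q + AᵀP(A−BK) = [24.1591 -10.2727; -10.2727 5.9818]
tr(P') = 30.1409

-1.2727 0.9818


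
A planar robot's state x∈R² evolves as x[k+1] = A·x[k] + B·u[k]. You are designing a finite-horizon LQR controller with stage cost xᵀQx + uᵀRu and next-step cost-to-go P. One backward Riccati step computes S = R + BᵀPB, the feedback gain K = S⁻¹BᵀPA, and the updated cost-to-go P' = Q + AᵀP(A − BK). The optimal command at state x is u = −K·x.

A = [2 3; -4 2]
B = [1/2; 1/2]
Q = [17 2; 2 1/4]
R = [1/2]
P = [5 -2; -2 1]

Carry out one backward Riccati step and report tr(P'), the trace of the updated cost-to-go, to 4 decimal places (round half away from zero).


BᵀP = [1.5000 -0.5000]
S = R + BᵀPB = [1/2] + [0.5000] = [1.0000]
BᵀPA = [5.0000 3.5000]
K = S⁻¹·BᵀPA = [5.0000 3.5000]
A−BK = [-0.5000 1.2500; -6.5000 0.2500]
AᵀP(A−BK) = [43.0000 20.5000; 20.5000 12.7500]
P' = Q + AᵀP(A−BK) = [60.0000 22.5000; 22.5000 13.0000]
tr(P') = 73.0000

73.0000


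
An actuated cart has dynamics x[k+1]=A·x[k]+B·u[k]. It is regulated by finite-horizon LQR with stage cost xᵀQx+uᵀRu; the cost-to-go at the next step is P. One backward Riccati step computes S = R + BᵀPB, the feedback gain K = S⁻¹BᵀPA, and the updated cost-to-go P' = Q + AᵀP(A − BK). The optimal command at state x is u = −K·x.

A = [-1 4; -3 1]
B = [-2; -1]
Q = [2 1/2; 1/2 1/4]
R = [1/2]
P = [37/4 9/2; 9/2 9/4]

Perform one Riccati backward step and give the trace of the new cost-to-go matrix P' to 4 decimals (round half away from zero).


BᵀP = [-23.0000 -11.2500]
S = R + BᵀPB = [1/2] + [57.2500] = [57.7500]
BᵀPA = [56.7500 -103.2500]
K = S⁻¹·BᵀPA = [0.9827 -1.7879]
A−BK = [0.9654 0.4242; -2.0173 -0.7879]
AᵀP(A−BK) = [0.7327 -0.7879; -0.7879 1.6515]
P' = Q + AᵀP(A−BK) = [2.7327 -0.2879; -0.2879 1.9015]
tr(P') = 4.6342

4.6342


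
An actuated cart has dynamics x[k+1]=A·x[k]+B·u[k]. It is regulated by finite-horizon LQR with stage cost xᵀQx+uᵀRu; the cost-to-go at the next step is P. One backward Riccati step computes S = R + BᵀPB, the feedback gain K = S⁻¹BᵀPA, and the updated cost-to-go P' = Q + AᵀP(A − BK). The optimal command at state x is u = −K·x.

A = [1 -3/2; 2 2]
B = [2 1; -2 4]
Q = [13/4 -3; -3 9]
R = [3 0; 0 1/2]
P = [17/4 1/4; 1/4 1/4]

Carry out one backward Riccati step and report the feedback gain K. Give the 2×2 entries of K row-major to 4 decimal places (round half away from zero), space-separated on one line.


BᵀP = [8.0000 0.0000; 5.2500 1.2500]
S = R + BᵀPB = [3 0; 0 1/2] + [16.0000 8.0000; 8.0000 10.2500] = [19.0000 8.0000; 8.0000 10.7500]
BᵀPA = [8.0000 -12.0000; 7.7500 -5.3750]
K = S⁻¹·BᵀPA = [0.1711 -0.6132; 0.5936 -0.0437]
A−BK = [0.0642 -0.2299; -0.0321 0.9483]
AᵀP(A−BK) = [0.2807 -0.3810; -0.3810 1.4695]
P' = Q + AᵀP(A−BK) = [3.5307 -3.3810; -3.3810 10.4695]
tr(P') = 14.0002

0.1711 -0.6132 0.5936 -0.0437


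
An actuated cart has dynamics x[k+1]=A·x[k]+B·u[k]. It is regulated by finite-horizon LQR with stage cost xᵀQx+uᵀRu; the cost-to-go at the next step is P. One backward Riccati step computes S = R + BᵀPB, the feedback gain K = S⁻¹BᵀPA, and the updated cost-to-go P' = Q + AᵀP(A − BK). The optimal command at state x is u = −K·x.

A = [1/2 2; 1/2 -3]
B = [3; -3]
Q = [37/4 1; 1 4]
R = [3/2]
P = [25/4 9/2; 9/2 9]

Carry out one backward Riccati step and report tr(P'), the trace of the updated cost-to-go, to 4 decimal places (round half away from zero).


25.9789

BᵀP = [5.2500 -13.5000]
S = R + BᵀPB = [3/2] + [56.2500] = [57.7500]
BᵀPA = [-4.1250 51.0000]
K = S⁻¹·BᵀPA = [-0.0714 0.8831]
A−BK = [0.7143 -0.6494; 0.2857 -0.3506]
AᵀP(A−BK) = [5.7679 -5.8571; -5.8571 6.9610]
P' = Q + AᵀP(A−BK) = [15.0179 -4.8571; -4.8571 10.9610]
tr(P') = 25.9789


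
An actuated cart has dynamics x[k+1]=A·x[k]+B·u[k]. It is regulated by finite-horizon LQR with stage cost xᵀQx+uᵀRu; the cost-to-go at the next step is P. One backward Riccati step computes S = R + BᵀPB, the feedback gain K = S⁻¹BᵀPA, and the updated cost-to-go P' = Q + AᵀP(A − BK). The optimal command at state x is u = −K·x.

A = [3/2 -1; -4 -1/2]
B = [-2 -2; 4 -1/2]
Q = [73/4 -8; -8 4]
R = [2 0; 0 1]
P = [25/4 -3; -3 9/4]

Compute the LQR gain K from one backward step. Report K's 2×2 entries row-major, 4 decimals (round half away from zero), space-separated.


-0.8844 -0.0103 0.0341 0.4372

BᵀP = [-24.5000 15.0000; -11.0000 4.8750]
S = R + BᵀPB = [2 0; 0 1] + [109.0000 41.5000; 41.5000 19.5625] = [111.0000 41.5000; 41.5000 20.5625]
BᵀPA = [-96.7500 17.0000; -36.0000 8.5625]
K = S⁻¹·BᵀPA = [-0.8844 -0.0103; 0.0341 0.4372]
A−BK = [-0.2005 -0.1462; -0.4454 -0.2401]
AᵀP(A−BK) = [1.7272 0.1172; 0.1172 0.2441]
P' = Q + AᵀP(A−BK) = [19.9772 -7.8828; -7.8828 4.2441]
tr(P') = 24.2213


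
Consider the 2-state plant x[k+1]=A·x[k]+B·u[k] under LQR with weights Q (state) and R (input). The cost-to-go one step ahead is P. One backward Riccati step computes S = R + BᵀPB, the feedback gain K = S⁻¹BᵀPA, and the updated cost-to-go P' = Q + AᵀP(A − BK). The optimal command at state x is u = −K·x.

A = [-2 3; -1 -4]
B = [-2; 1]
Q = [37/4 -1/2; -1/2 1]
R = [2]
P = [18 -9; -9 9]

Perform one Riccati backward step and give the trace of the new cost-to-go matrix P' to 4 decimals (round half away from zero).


BᵀP = [-45.0000 27.0000]
S = R + BᵀPB = [2] + [117.0000] = [119.0000]
BᵀPA = [63.0000 -243.0000]
K = S⁻¹·BᵀPA = [0.5294 -2.0420]
A−BK = [-0.9412 -1.0840; -1.5294 -1.9580]
AᵀP(A−BK) = [11.6471 11.6471; 11.6471 25.7899]
P' = Q + AᵀP(A−BK) = [20.8971 11.1471; 11.1471 26.7899]
tr(P') = 47.6870

47.6870


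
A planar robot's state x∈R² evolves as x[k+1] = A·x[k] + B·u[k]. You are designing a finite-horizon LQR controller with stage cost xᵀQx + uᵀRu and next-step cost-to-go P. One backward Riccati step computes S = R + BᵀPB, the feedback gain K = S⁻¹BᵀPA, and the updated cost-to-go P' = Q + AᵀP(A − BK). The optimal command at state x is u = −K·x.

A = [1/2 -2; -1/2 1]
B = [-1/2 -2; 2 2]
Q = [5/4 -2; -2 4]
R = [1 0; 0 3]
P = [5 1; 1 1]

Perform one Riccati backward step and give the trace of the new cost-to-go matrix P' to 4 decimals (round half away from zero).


8.7056

BᵀP = [-0.5000 1.5000; -8.0000 0.0000]
S = R + BᵀPB = [1 0; 0 3] + [3.2500 4.0000; 4.0000 16.0000] = [4.2500 4.0000; 4.0000 19.0000]
BᵀPA = [-1.0000 2.5000; -4.0000 16.0000]
K = S⁻¹·BᵀPA = [-0.0463 -0.2548; -0.2008 0.8958]
A−BK = [0.0753 -0.3359; -0.0058 -0.2819]
AᵀP(A−BK) = [0.1506 -0.6718; -0.6718 3.3050]
P' = Q + AᵀP(A−BK) = [1.4006 -2.6718; -2.6718 7.3050]
tr(P') = 8.7056


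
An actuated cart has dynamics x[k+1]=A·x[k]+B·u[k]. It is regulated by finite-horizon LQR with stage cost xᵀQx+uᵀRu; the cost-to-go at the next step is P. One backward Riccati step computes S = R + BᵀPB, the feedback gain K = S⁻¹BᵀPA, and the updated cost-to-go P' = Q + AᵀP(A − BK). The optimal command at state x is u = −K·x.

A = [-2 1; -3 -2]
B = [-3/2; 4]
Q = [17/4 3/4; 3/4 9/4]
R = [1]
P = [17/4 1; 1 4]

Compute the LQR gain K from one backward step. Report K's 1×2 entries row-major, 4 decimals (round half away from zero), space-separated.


-0.6194 -0.5015

BᵀP = [-2.3750 14.5000]
S = R + BᵀPB = [1] + [61.5625] = [62.5625]
BᵀPA = [-38.7500 -31.3750]
K = S⁻¹·BᵀPA = [-0.6194 -0.5015]
A−BK = [-2.9291 0.2478; -0.5225 0.0060]
AᵀP(A−BK) = [40.9990 -2.9331; -2.9331 0.5155]
P' = Q + AᵀP(A−BK) = [45.2490 -2.1831; -2.1831 2.7655]
tr(P') = 48.0145


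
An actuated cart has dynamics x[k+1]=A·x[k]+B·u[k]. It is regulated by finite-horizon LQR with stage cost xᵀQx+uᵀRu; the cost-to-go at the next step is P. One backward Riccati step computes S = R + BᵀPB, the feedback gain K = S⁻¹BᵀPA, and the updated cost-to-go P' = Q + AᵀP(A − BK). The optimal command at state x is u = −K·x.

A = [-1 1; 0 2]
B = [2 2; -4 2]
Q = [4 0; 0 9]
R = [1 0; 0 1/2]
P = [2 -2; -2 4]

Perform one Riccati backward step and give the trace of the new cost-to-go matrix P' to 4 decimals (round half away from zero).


BᵀP = [12.0000 -20.0000; 0.0000 4.0000]
S = R + BᵀPB = [1 0; 0 1/2] + [104.0000 -16.0000; -16.0000 8.0000] = [105.0000 -16.0000; -16.0000 8.5000]
BᵀPA = [-12.0000 -28.0000; 0.0000 8.0000]
K = S⁻¹·BᵀPA = [-0.1603 -0.1728; -0.3016 0.6159]
A−BK = [-0.0762 0.1139; -0.0377 0.0770]
AᵀP(A−BK) = [0.0770 -0.0738; -0.0738 0.2341]
P' = Q + AᵀP(A−BK) = [4.0770 -0.0738; -0.0738 9.2341]
tr(P') = 13.3111

13.3111


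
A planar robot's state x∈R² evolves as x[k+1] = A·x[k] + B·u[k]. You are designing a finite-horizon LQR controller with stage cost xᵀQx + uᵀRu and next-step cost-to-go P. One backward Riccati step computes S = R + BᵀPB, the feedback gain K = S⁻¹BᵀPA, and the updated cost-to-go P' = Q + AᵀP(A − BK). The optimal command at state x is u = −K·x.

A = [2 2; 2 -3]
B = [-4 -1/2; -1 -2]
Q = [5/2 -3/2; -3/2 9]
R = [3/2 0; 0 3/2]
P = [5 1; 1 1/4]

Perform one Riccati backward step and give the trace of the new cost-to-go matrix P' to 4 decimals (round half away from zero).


12.7255

BᵀP = [-21.0000 -4.2500; -4.5000 -1.0000]
S = R + BᵀPB = [3/2 0; 0 3/2] + [88.2500 19.0000; 19.0000 4.2500] = [89.7500 19.0000; 19.0000 5.7500]
BᵀPA = [-50.5000 -29.2500; -11.0000 -6.0000]
K = S⁻¹·BᵀPA = [-0.5248 -0.3495; -0.1790 0.1112]
A−BK = [-0.1886 0.6578; 1.1173 -3.1270]
AᵀP(A−BK) = [0.5296 0.0762; 0.0762 0.6959]
P' = Q + AᵀP(A−BK) = [3.0296 -1.4238; -1.4238 9.6959]
tr(P') = 12.7255
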